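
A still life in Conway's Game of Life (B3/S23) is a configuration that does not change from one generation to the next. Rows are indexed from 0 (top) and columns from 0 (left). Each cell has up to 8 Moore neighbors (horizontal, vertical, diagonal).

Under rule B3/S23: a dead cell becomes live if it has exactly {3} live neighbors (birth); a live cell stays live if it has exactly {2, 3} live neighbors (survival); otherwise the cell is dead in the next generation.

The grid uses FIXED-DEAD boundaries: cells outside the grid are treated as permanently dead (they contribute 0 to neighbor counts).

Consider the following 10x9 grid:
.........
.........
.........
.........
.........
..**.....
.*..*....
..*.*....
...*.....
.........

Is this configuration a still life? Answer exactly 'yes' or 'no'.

Compute generation 1 and compare to generation 0 (given above):
Generation 1:
.........
.........
.........
.........
.........
..**.....
.*..*....
..*.*....
...*.....
.........
The grids are IDENTICAL -> still life.

Answer: yes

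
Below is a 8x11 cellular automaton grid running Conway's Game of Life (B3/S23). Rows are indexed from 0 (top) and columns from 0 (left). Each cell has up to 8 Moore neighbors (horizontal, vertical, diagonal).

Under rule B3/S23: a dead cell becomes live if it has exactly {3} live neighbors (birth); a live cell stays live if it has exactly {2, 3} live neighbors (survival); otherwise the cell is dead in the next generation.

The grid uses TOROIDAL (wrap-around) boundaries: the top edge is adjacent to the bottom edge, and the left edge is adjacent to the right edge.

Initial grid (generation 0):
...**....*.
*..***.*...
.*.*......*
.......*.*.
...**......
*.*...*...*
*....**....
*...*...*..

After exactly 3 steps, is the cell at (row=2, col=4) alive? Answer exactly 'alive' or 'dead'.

Answer: dead

Derivation:
Simulating step by step:
Generation 0 (given above): 25 live cells
Generation 1: 29 live cells
........*.*
*....*....*
*.**..*.*.*
..***......
...*......*
**.**.*...*
*....***...
...**.....*
Generation 2: 35 live cells
....*.....*
.*.....*...
*.*..*...**
**..*....**
.*...*....*
.****.**..*
.**...**...
*...****.**
Generation 3: 27 live cells
....*..****
.*.......*.
..*.....**.
..*.**.....
.....**....
...**..*...
.........*.
**.**..****

Cell (2,4) at generation 3: 0 -> dead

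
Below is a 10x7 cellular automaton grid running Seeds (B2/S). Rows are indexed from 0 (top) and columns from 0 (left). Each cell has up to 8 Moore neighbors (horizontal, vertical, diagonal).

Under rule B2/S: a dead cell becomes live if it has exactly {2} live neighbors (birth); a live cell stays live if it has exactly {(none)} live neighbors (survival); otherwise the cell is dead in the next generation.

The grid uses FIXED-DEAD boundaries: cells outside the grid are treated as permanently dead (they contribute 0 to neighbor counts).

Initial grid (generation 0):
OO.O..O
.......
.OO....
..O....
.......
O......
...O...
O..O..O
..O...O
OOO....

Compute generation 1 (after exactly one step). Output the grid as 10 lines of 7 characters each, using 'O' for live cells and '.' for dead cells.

Answer: ..O....
...O...
...O...
...O...
.O.....
.......
OOO.O..
.O..OO.
.....O.
...O...

Derivation:
Simulating step by step:
Generation 0 (given above): 17 live cells
Generation 1: 14 live cells
(generation 1 grid is the final answer)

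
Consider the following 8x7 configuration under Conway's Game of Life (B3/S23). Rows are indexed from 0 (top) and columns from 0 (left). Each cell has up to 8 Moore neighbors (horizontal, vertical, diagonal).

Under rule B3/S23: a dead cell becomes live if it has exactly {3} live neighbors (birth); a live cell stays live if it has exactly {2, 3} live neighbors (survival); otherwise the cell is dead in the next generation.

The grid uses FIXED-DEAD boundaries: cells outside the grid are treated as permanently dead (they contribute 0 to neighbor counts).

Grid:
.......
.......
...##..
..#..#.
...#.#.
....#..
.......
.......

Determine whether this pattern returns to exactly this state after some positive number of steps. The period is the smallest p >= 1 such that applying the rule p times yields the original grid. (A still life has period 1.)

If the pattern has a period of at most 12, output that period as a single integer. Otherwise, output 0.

Simulating and comparing each generation to the original:
Gen 0 (original, given above): 7 live cells
Gen 1: 7 live cells, MATCHES original -> period = 1

Answer: 1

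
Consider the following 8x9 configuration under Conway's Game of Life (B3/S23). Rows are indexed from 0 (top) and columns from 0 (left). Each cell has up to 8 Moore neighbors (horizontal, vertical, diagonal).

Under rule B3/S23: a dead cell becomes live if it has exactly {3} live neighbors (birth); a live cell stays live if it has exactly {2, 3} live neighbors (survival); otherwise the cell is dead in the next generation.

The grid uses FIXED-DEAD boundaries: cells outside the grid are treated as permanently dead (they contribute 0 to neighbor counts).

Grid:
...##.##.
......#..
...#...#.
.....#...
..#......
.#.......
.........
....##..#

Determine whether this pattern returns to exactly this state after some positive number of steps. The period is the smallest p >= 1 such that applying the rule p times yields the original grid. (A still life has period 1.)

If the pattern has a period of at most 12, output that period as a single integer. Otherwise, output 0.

Simulating and comparing each generation to the original:
Gen 0 (original, given above): 13 live cells
Gen 1: 8 live cells, differs from original
Gen 2: 4 live cells, differs from original
Gen 3: 2 live cells, differs from original
Gen 4: 0 live cells, differs from original
Gen 5: 0 live cells, differs from original
Gen 6: 0 live cells, differs from original
Gen 7: 0 live cells, differs from original
Gen 8: 0 live cells, differs from original
Gen 9: 0 live cells, differs from original
Gen 10: 0 live cells, differs from original
Gen 11: 0 live cells, differs from original
Gen 12: 0 live cells, differs from original
No period found within 12 steps.

Answer: 0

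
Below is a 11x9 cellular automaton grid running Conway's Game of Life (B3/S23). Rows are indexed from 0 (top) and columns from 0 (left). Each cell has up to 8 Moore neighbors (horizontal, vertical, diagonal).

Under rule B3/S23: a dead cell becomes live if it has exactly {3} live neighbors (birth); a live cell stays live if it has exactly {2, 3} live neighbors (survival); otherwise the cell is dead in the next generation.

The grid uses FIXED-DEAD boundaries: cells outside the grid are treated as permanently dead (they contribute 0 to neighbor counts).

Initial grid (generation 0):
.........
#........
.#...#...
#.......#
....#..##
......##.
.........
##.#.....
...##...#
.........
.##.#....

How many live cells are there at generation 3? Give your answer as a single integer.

Answer: 13

Derivation:
Simulating step by step:
Generation 0 (given above): 19 live cells
Generation 1: 17 live cells
.........
.........
##.......
.......##
......#.#
......###
.........
..###....
..###....
..#.#....
.........
Generation 2: 13 live cells
.........
.........
.........
.......##
......#..
......#.#
...#...#.
..#.#....
.#...#...
..#.#....
.........
Generation 3: 13 live cells
.........
.........
.........
.......#.
......#.#
......#..
...#...#.
..###....
.##.##...
.........
.........
Population at generation 3: 13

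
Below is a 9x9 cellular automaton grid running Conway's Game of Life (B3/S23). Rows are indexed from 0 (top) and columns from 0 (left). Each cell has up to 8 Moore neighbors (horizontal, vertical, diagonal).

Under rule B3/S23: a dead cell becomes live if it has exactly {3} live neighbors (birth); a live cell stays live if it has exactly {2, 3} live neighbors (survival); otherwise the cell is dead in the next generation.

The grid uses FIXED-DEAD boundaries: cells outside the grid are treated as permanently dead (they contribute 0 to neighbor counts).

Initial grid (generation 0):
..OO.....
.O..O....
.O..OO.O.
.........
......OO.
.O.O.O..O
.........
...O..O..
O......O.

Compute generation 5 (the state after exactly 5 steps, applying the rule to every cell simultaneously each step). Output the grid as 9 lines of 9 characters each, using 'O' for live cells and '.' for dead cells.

Answer: ...O.....
...O.....
.....OOO.
......OO.
....O....
....O..O.
.....O.O.
......O..
.........

Derivation:
Simulating step by step:
Generation 0 (given above): 18 live cells
Generation 1: 15 live cells
..OO.....
.O..OO...
....OO...
.....O.O.
......OO.
......OO.
..O.O....
.........
.........
Generation 2: 13 live cells
..OOO....
..O..O...
.........
....OO.O.
.....O..O
.....OOO.
.........
.........
.........
Generation 3: 16 live cells
..OOO....
..O.O....
....OOO..
....OOO..
........O
.....OOO.
......O..
.........
.........
Generation 4: 14 live cells
..O.O....
..O......
......O..
....O.OO.
....O....
.....OOO.
.....OOO.
.........
.........
Generation 5: 13 live cells
(generation 5 grid is the final answer)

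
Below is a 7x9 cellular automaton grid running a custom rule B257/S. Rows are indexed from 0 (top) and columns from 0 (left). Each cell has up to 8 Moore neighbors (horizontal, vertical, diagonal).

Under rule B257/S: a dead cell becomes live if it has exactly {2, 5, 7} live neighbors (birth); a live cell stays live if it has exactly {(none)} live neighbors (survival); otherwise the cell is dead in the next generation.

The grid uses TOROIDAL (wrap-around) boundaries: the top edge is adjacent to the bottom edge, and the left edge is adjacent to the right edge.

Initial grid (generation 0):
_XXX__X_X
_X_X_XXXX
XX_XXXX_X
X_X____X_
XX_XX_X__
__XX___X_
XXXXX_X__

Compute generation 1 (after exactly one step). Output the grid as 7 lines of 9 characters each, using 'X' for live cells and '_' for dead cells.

Simulating step by step:
Generation 0 (given above): 35 live cells
Generation 1: 12 live cells
(generation 1 grid is the final answer)

Answer: ____XX___
X_X______
__X______
___XXX__X
__X__X___
____X____
_________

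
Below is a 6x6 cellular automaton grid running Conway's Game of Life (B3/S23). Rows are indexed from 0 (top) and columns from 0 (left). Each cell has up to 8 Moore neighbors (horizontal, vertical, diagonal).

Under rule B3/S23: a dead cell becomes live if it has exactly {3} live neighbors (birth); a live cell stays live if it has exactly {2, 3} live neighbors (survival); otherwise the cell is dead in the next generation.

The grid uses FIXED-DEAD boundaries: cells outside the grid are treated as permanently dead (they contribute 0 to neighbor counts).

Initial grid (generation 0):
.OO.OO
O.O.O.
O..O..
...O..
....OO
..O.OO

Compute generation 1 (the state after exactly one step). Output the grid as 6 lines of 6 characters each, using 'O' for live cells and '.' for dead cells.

Answer: .OO.OO
O.O.OO
.OOOO.
...O..
.....O
...OOO

Derivation:
Simulating step by step:
Generation 0 (given above): 15 live cells
Generation 1: 17 live cells
(generation 1 grid is the final answer)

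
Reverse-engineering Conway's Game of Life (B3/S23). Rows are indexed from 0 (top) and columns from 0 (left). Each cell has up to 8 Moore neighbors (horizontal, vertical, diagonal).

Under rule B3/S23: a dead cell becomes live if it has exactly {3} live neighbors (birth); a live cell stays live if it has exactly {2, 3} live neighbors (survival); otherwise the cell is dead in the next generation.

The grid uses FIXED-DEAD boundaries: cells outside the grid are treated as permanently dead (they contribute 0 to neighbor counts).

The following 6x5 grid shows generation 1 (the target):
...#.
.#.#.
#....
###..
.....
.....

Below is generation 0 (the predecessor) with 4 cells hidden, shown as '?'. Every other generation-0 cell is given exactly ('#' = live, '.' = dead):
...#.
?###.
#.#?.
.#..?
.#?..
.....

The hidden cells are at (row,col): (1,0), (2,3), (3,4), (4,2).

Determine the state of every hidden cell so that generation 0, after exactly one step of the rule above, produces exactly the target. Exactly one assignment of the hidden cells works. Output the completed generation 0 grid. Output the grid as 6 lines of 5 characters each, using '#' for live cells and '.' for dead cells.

Hidden generation-0 cells (in order): (1,0), (2,3), (3,4), (4,2).
A hidden cell only influences target cells in its own 3x3 neighborhood. Try each of the 2^4 = 16 assignments, step the completed generation 0 forward once under B3/S23, and compare with the target:
  (1,0)=. (2,3)=. (3,4)=. (4,2)=. -> step gives (2,3)='#' but target has '.' -> reject
  (1,0)=. (2,3)=. (3,4)=. (4,2)=# -> step gives (2,3)='#' but target has '.' -> reject
  (1,0)=. (2,3)=. (3,4)=# (4,2)=. -> step reproduces the target at every cell -> ACCEPT
  (1,0)=. (2,3)=. (3,4)=# (4,2)=# -> step gives (3,1)='.' but target has '#' -> reject
  (1,0)=. (2,3)=# (3,4)=. (4,2)=. -> step gives (1,3)='.' but target has '#' -> reject
  (1,0)=. (2,3)=# (3,4)=. (4,2)=# -> step gives (1,3)='.' but target has '#' -> reject
  (1,0)=. (2,3)=# (3,4)=# (4,2)=. -> step gives (1,3)='.' but target has '#' -> reject
  (1,0)=. (2,3)=# (3,4)=# (4,2)=# -> step gives (1,3)='.' but target has '#' -> reject
  (1,0)=# (2,3)=. (3,4)=. (4,2)=. -> step gives (0,1)='#' but target has '.' -> reject
  (1,0)=# (2,3)=. (3,4)=. (4,2)=# -> step gives (0,1)='#' but target has '.' -> reject
  (1,0)=# (2,3)=. (3,4)=# (4,2)=. -> step gives (0,1)='#' but target has '.' -> reject
  (1,0)=# (2,3)=. (3,4)=# (4,2)=# -> step gives (0,1)='#' but target has '.' -> reject
  (1,0)=# (2,3)=# (3,4)=. (4,2)=. -> step gives (0,1)='#' but target has '.' -> reject
  (1,0)=# (2,3)=# (3,4)=. (4,2)=# -> step gives (0,1)='#' but target has '.' -> reject
  (1,0)=# (2,3)=# (3,4)=# (4,2)=. -> step gives (0,1)='#' but target has '.' -> reject
  (1,0)=# (2,3)=# (3,4)=# (4,2)=# -> step gives (0,1)='#' but target has '.' -> reject
Unique solution: (1,0)=dead, (2,3)=dead, (3,4)=live, (4,2)=dead.
Check: live-neighbor counts of every cell in the completed generation 0:
12422
23432
25442
33320
21211
11100
Applying B3/S23 to generation 0 with these counts gives:
...#.
.#.#.
#....
###..
.....
.....
which matches the target exactly.

Answer: ...#.
.###.
#.#..
.#..#
.#...
.....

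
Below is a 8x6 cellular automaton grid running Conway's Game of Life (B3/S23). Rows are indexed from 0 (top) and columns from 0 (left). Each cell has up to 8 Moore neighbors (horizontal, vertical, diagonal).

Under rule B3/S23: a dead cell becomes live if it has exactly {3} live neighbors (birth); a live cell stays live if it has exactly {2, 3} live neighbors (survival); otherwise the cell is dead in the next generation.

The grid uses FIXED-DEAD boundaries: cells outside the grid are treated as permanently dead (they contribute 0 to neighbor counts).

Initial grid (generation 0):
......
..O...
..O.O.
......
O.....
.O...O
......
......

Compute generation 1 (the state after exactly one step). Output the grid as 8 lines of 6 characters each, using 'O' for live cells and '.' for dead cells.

Simulating step by step:
Generation 0 (given above): 6 live cells
Generation 1: 2 live cells
(generation 1 grid is the final answer)

Answer: ......
...O..
...O..
......
......
......
......
......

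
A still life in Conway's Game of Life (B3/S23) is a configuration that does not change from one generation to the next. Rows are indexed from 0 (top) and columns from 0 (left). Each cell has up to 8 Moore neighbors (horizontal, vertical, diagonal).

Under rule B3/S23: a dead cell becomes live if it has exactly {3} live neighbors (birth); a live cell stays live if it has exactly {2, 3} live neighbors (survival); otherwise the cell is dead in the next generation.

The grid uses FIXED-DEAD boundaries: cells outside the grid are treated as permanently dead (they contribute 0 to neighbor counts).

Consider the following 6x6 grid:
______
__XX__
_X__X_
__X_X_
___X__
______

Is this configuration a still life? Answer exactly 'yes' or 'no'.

Answer: yes

Derivation:
Compute generation 1 and compare to generation 0 (given above):
Generation 1:
______
__XX__
_X__X_
__X_X_
___X__
______
The grids are IDENTICAL -> still life.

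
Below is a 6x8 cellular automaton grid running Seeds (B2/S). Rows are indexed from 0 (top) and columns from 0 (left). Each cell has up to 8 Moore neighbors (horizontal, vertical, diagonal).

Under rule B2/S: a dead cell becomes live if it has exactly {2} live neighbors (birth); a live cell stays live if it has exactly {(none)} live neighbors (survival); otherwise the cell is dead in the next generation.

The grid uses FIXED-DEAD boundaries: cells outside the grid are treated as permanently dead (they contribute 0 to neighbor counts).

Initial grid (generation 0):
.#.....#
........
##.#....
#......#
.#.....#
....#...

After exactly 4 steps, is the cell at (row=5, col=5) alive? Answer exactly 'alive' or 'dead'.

Answer: alive

Derivation:
Simulating step by step:
Generation 0 (given above): 10 live cells
Generation 1: 4 live cells
........
........
..#.....
......#.
#.....#.
........
Generation 2: 5 live cells
........
........
........
.#...#.#
.....#.#
........
Generation 3: 4 live cells
........
........
......#.
....#...
....#...
......#.
Generation 4: 4 live cells
........
........
.....#..
...#....
...#....
.....#..

Cell (5,5) at generation 4: 1 -> alive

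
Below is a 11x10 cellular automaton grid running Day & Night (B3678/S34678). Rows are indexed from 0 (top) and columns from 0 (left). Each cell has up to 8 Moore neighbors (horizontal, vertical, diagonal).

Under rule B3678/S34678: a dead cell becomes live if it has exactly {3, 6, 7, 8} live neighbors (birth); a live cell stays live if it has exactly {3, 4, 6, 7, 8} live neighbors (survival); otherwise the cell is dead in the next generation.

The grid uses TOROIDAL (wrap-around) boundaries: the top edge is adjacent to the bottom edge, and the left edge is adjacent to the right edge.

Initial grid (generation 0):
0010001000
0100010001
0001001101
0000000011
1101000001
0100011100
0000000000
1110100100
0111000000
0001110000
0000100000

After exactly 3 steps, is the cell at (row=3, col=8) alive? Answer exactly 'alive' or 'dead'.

Answer: alive

Derivation:
Simulating step by step:
Generation 0 (given above): 31 live cells
Generation 1: 28 live cells
0000010000
1010000110
0000000001
0010000111
1010001101
0010000000
1010010100
0110000000
1100010000
0001100000
0000100000
Generation 2: 29 live cells
0000000000
0000000001
1100000011
0100001101
0001000101
1001000111
0011000000
0010001000
0101100000
0000110000
0001110000
Generation 3: 36 live cells
0000100000
0000000011
0000000111
1010000111
0010000111
0001100011
0111000111
0110100000
0011100000
0010110000
0000110000

Cell (3,8) at generation 3: 1 -> alive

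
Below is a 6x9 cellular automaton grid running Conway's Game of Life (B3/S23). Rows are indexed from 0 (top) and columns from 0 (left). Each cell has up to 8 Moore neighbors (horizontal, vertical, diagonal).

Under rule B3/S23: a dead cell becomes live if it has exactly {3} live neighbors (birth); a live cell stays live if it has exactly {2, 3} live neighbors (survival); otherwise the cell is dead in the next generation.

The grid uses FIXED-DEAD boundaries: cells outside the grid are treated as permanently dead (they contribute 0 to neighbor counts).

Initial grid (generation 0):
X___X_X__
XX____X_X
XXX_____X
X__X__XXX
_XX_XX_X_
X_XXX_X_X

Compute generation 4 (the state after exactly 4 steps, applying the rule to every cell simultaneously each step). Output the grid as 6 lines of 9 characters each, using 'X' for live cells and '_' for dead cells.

Simulating step by step:
Generation 0 (given above): 27 live cells
Generation 1: 20 live cells
XX___X_X_
__X__X___
__X___X_X
X__XXXX_X
X________
__X_X_XX_
Generation 2: 14 live cells
_X____X__
__X__X_X_
_XX___X__
_X_XXXX__
_X_______
_________
Generation 3: 15 live cells
______X__
__X__X_X_
_X_____X_
XX_XXXX__
__X_XX___
_________
Generation 4: 13 live cells
(generation 4 grid is the final answer)

Answer: ______X__
_______X_
XX_X___X_
XX_X__X__
_XX___X__
_________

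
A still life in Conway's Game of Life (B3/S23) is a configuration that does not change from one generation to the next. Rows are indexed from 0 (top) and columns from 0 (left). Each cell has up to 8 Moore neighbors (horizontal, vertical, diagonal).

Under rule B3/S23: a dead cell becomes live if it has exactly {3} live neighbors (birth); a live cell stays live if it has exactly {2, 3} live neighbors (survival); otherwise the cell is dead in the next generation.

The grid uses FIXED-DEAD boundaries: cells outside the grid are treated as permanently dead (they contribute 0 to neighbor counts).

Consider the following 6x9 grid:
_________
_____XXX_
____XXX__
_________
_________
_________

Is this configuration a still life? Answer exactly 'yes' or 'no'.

Answer: no

Derivation:
Compute generation 1 and compare to generation 0 (given above):
Generation 1:
______X__
____X__X_
____X__X_
_____X___
_________
_________
Cell (0,6) differs: gen0=0 vs gen1=1 -> NOT a still life.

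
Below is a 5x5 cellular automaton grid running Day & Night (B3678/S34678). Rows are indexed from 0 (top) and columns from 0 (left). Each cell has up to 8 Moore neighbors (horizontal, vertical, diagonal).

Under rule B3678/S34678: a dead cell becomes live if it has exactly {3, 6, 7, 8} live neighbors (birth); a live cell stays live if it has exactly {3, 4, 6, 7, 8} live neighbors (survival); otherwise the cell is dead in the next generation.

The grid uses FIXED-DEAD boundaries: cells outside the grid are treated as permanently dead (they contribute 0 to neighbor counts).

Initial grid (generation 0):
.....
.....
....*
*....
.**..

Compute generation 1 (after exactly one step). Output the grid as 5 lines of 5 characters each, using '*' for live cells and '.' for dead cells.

Answer: .....
.....
.....
.*...
.....

Derivation:
Simulating step by step:
Generation 0 (given above): 4 live cells
Generation 1: 1 live cells
(generation 1 grid is the final answer)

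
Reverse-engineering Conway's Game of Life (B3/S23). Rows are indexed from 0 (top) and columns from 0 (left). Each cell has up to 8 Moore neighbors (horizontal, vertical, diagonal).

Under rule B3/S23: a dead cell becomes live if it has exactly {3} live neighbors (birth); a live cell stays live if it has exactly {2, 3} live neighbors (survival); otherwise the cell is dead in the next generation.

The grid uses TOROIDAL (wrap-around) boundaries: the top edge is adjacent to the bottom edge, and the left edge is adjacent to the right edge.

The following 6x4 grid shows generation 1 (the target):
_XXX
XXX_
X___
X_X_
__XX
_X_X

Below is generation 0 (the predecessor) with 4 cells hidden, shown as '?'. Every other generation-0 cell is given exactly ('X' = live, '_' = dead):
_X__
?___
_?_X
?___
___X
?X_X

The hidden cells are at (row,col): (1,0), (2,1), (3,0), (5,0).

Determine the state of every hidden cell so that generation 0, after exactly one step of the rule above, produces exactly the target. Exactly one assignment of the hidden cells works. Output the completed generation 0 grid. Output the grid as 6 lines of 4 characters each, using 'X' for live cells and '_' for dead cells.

Answer: _X__
X___
_X_X
____
___X
XX_X

Derivation:
Hidden generation-0 cells (in order): (1,0), (2,1), (3,0), (5,0).
A hidden cell only influences target cells in its own 3x3 neighborhood. Try each of the 2^4 = 16 assignments, step the completed generation 0 forward once under B3/S23, and compare with the target:
  (1,0)=_ (2,1)=_ (3,0)=_ (5,0)=_ -> step gives (0,0)='X' but target has '_' -> reject
  (1,0)=_ (2,1)=_ (3,0)=_ (5,0)=X -> step gives (0,3)='_' but target has 'X' -> reject
  (1,0)=_ (2,1)=_ (3,0)=X (5,0)=_ -> step gives (0,0)='X' but target has '_' -> reject
  (1,0)=_ (2,1)=_ (3,0)=X (5,0)=X -> step gives (0,3)='_' but target has 'X' -> reject
  (1,0)=_ (2,1)=X (3,0)=_ (5,0)=_ -> step gives (0,0)='X' but target has '_' -> reject
  (1,0)=_ (2,1)=X (3,0)=_ (5,0)=X -> step gives (0,3)='_' but target has 'X' -> reject
  (1,0)=_ (2,1)=X (3,0)=X (5,0)=_ -> step gives (0,0)='X' but target has '_' -> reject
  (1,0)=_ (2,1)=X (3,0)=X (5,0)=X -> step gives (0,3)='_' but target has 'X' -> reject
  (1,0)=X (2,1)=_ (3,0)=_ (5,0)=_ -> step gives (0,3)='_' but target has 'X' -> reject
  (1,0)=X (2,1)=_ (3,0)=_ (5,0)=X -> step gives (1,1)='_' but target has 'X' -> reject
  (1,0)=X (2,1)=_ (3,0)=X (5,0)=_ -> step gives (0,3)='_' but target has 'X' -> reject
  (1,0)=X (2,1)=_ (3,0)=X (5,0)=X -> step gives (1,1)='_' but target has 'X' -> reject
  (1,0)=X (2,1)=X (3,0)=_ (5,0)=_ -> step gives (0,3)='_' but target has 'X' -> reject
  (1,0)=X (2,1)=X (3,0)=_ (5,0)=X -> step reproduces the target at every cell -> ACCEPT
  (1,0)=X (2,1)=X (3,0)=X (5,0)=_ -> step gives (0,3)='_' but target has 'X' -> reject
  (1,0)=X (2,1)=X (3,0)=X (5,0)=X -> step gives (2,0)='_' but target has 'X' -> reject
Unique solution: (1,0)=live, (2,1)=live, (3,0)=dead, (5,0)=live.
Check: live-neighbor counts of every cell in the completed generation 0:
5333
3332
3121
3132
4232
4242
Applying B3/S23 to generation 0 with these counts gives:
_XXX
XXX_
X___
X_X_
__XX
_X_X
which matches the target exactly.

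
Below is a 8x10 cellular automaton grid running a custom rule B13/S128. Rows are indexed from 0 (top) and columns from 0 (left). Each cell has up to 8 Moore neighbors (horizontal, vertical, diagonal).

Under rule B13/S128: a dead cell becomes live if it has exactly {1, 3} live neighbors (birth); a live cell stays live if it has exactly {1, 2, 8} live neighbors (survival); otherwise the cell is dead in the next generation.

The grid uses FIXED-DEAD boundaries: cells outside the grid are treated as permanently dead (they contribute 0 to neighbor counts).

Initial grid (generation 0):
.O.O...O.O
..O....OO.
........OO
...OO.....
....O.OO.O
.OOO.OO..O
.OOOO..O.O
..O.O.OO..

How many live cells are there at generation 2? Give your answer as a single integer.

Simulating step by step:
Generation 0 (given above): 31 live cells
Generation 1: 36 live cells
OOOOO..O.O
O.O.O.....
.O.O.OOO.O
..OOOO.O.O
O......OOO
.........O
.........O
OO..OOOOOO
Generation 2: 28 live cells
O...O.O...
.......O..
.......O.O
.O........
...OO.OO..
OO....O...
..OO.OOO..
OOOOOOOO.O
Population at generation 2: 28

Answer: 28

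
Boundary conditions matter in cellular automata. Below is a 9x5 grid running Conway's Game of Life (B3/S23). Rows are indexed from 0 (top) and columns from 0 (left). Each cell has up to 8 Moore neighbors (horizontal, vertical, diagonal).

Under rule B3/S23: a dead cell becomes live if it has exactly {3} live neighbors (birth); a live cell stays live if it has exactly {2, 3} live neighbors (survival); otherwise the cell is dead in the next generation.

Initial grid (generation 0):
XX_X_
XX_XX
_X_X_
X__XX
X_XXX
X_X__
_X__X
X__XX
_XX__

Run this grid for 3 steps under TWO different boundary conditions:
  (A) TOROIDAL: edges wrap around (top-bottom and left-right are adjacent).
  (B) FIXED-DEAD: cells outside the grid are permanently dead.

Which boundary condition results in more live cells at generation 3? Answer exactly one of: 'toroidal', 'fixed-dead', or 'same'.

Answer: fixed-dead

Derivation:
Under TOROIDAL boundary, generation 3:
___X_
_____
_____
_____
_____
_XXX_
_X___
_X__X
__XXX
Population = 10

Under FIXED-DEAD boundary, generation 3:
_XX_X
_X__X
XX___
_____
X____
X____
X___X
X___X
_XXXX
Population = 17

Comparison: toroidal=10, fixed-dead=17 -> fixed-dead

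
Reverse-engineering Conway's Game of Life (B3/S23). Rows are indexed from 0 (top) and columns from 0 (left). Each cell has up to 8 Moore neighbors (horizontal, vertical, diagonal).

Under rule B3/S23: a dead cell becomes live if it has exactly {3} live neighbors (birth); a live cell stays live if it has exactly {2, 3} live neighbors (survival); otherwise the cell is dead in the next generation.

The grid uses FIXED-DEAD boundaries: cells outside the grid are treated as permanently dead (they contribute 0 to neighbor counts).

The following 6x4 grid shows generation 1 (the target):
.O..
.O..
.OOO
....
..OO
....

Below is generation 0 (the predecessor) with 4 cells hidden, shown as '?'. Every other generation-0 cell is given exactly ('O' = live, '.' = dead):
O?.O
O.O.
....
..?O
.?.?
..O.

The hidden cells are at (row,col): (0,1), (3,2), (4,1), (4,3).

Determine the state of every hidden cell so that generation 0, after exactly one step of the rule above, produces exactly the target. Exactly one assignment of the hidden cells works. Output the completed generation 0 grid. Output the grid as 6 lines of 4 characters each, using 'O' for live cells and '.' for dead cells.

Hidden generation-0 cells (in order): (0,1), (3,2), (4,1), (4,3).
A hidden cell only influences target cells in its own 3x3 neighborhood. Try each of the 2^4 = 16 assignments, step the completed generation 0 forward once under B3/S23, and compare with the target:
  (0,1)=. (3,2)=. (4,1)=. (4,3)=. -> step gives (2,1)='.' but target has 'O' -> reject
  (0,1)=. (3,2)=. (4,1)=. (4,3)=O -> step gives (2,1)='.' but target has 'O' -> reject
  (0,1)=. (3,2)=. (4,1)=O (4,3)=. -> step gives (2,1)='.' but target has 'O' -> reject
  (0,1)=. (3,2)=. (4,1)=O (4,3)=O -> step gives (2,1)='.' but target has 'O' -> reject
  (0,1)=. (3,2)=O (4,1)=. (4,3)=. -> step reproduces the target at every cell -> ACCEPT
  (0,1)=. (3,2)=O (4,1)=. (4,3)=O -> step gives (3,2)='O' but target has '.' -> reject
  (0,1)=. (3,2)=O (4,1)=O (4,3)=. -> step gives (3,2)='O' but target has '.' -> reject
  (0,1)=. (3,2)=O (4,1)=O (4,3)=O -> step gives (3,2)='O' but target has '.' -> reject
  (0,1)=O (3,2)=. (4,1)=. (4,3)=. -> step gives (0,0)='O' but target has '.' -> reject
  (0,1)=O (3,2)=. (4,1)=. (4,3)=O -> step gives (0,0)='O' but target has '.' -> reject
  (0,1)=O (3,2)=. (4,1)=O (4,3)=. -> step gives (0,0)='O' but target has '.' -> reject
  (0,1)=O (3,2)=. (4,1)=O (4,3)=O -> step gives (0,0)='O' but target has '.' -> reject
  (0,1)=O (3,2)=O (4,1)=. (4,3)=. -> step gives (0,0)='O' but target has '.' -> reject
  (0,1)=O (3,2)=O (4,1)=. (4,3)=O -> step gives (0,0)='O' but target has '.' -> reject
  (0,1)=O (3,2)=O (4,1)=O (4,3)=. -> step gives (0,0)='O' but target has '.' -> reject
  (0,1)=O (3,2)=O (4,1)=O (4,3)=O -> step gives (0,0)='O' but target has '.' -> reject
Unique solution: (0,1)=dead, (3,2)=live, (4,1)=dead, (4,3)=dead.
Check: live-neighbor counts of every cell in the completed generation 0:
1321
1312
1333
0111
0233
0101
Applying B3/S23 to generation 0 with these counts gives:
.O..
.O..
.OOO
....
..OO
....
which matches the target exactly.

Answer: O..O
O.O.
....
..OO
....
..O.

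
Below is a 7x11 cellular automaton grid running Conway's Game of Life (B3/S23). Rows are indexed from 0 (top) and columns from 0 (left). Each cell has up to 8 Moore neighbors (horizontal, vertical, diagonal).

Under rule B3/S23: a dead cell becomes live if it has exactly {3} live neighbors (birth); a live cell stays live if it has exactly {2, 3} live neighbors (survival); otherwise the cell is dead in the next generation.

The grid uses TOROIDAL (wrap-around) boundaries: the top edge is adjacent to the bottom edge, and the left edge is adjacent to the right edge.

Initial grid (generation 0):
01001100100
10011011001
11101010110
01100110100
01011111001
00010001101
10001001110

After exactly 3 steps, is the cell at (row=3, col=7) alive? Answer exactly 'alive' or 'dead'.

Simulating step by step:
Generation 0 (given above): 38 live cells
Generation 1: 19 live cells
01000000000
00000010001
00001000110
00000000101
01010000000
00110000001
10011110001
Generation 2: 20 live cells
00001010001
00000000010
00000001101
00000000100
10010000010
01000100001
11011100001
Generation 3: 26 live cells
00011000011
00000001111
00000001100
00000001101
10000000011
01010100010
01110010011

Cell (3,7) at generation 3: 1 -> alive

Answer: alive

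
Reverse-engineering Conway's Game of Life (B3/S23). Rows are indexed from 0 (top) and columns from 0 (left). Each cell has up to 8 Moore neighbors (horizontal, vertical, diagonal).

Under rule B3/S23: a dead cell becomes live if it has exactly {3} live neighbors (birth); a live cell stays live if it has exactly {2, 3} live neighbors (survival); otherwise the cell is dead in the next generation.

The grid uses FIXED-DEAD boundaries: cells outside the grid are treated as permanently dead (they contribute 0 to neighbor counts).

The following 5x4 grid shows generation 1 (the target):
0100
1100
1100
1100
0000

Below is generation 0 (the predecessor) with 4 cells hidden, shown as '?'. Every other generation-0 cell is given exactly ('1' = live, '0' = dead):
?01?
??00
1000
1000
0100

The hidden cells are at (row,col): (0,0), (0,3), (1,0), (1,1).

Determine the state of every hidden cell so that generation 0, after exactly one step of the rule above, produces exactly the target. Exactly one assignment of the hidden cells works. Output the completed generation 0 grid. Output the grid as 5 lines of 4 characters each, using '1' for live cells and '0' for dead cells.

Answer: 1010
0100
1000
1000
0100

Derivation:
Hidden generation-0 cells (in order): (0,0), (0,3), (1,0), (1,1).
A hidden cell only influences target cells in its own 3x3 neighborhood. Try each of the 2^4 = 16 assignments, step the completed generation 0 forward once under B3/S23, and compare with the target:
  (0,0)=0 (0,3)=0 (1,0)=0 (1,1)=0 -> step gives (0,1)='0' but target has '1' -> reject
  (0,0)=0 (0,3)=0 (1,0)=0 (1,1)=1 -> step gives (0,1)='0' but target has '1' -> reject
  (0,0)=0 (0,3)=0 (1,0)=1 (1,1)=0 -> step gives (0,1)='0' but target has '1' -> reject
  (0,0)=0 (0,3)=0 (1,0)=1 (1,1)=1 -> step gives (2,1)='0' but target has '1' -> reject
  (0,0)=0 (0,3)=1 (1,0)=0 (1,1)=0 -> step gives (0,1)='0' but target has '1' -> reject
  (0,0)=0 (0,3)=1 (1,0)=0 (1,1)=1 -> step gives (0,1)='0' but target has '1' -> reject
  (0,0)=0 (0,3)=1 (1,0)=1 (1,1)=0 -> step gives (0,1)='0' but target has '1' -> reject
  (0,0)=0 (0,3)=1 (1,0)=1 (1,1)=1 -> step gives (0,2)='1' but target has '0' -> reject
  (0,0)=1 (0,3)=0 (1,0)=0 (1,1)=0 -> step gives (0,1)='0' but target has '1' -> reject
  (0,0)=1 (0,3)=0 (1,0)=0 (1,1)=1 -> step reproduces the target at every cell -> ACCEPT
  (0,0)=1 (0,3)=0 (1,0)=1 (1,1)=0 -> step gives (1,1)='0' but target has '1' -> reject
  (0,0)=1 (0,3)=0 (1,0)=1 (1,1)=1 -> step gives (0,0)='1' but target has '0' -> reject
  (0,0)=1 (0,3)=1 (1,0)=0 (1,1)=0 -> step gives (0,1)='0' but target has '1' -> reject
  (0,0)=1 (0,3)=1 (1,0)=0 (1,1)=1 -> step gives (0,2)='1' but target has '0' -> reject
  (0,0)=1 (0,3)=1 (1,0)=1 (1,1)=0 -> step gives (1,1)='0' but target has '1' -> reject
  (0,0)=1 (0,3)=1 (1,0)=1 (1,1)=1 -> step gives (0,0)='1' but target has '0' -> reject
Unique solution: (0,0)=live, (0,3)=dead, (1,0)=dead, (1,1)=live.
Check: live-neighbor counts of every cell in the completed generation 0:
1311
3321
2310
2310
2110
Applying B3/S23 to generation 0 with these counts gives:
0100
1100
1100
1100
0000
which matches the target exactly.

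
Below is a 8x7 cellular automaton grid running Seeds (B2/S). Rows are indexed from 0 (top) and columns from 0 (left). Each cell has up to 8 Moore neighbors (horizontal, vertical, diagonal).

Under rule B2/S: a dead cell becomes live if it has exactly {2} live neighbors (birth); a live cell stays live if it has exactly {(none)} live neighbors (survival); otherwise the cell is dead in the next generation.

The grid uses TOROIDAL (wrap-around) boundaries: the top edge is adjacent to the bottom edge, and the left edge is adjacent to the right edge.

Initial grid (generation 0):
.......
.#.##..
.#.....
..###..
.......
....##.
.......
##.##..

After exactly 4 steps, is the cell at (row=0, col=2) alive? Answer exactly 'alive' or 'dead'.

Simulating step by step:
Generation 0 (given above): 13 live cells
Generation 1: 11 live cells
.....#.
#......
#....#.
.#.....
..#....
.......
###...#
..#....
Generation 2: 14 live cells
.#....#
.#..##.
.......
#.#...#
.#.....
...#..#
...#...
...#.#.
Generation 3: 14 live cells
...#...
..#...#
..###..
.......
...#.#.
#...#..
.....##
#.....#
Generation 4: 13 live cells
.##..#.
.#...#.
.#...#.
.....#.
......#
...#...
.#..#..
....#..

Cell (0,2) at generation 4: 1 -> alive

Answer: alive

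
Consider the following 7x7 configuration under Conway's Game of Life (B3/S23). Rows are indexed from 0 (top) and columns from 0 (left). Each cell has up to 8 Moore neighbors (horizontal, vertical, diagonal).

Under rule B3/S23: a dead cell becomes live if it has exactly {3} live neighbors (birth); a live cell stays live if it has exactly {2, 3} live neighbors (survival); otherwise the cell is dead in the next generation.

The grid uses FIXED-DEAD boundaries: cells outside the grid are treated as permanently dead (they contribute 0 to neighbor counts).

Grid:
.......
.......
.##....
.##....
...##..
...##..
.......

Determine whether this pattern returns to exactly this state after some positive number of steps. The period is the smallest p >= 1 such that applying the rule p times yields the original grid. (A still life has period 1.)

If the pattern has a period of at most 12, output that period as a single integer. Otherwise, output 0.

Answer: 2

Derivation:
Simulating and comparing each generation to the original:
Gen 0 (original, given above): 8 live cells
Gen 1: 6 live cells, differs from original
Gen 2: 8 live cells, MATCHES original -> period = 2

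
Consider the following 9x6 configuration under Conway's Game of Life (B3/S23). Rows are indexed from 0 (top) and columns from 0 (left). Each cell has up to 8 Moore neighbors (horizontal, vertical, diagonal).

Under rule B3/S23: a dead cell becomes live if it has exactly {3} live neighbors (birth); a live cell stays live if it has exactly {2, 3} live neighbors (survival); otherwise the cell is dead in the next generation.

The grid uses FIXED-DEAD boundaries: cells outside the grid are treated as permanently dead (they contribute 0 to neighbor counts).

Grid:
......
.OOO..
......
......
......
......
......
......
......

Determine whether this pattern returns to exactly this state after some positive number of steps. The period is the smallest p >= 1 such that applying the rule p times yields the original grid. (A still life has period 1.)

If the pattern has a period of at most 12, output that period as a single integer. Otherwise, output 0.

Answer: 2

Derivation:
Simulating and comparing each generation to the original:
Gen 0 (original, given above): 3 live cells
Gen 1: 3 live cells, differs from original
Gen 2: 3 live cells, MATCHES original -> period = 2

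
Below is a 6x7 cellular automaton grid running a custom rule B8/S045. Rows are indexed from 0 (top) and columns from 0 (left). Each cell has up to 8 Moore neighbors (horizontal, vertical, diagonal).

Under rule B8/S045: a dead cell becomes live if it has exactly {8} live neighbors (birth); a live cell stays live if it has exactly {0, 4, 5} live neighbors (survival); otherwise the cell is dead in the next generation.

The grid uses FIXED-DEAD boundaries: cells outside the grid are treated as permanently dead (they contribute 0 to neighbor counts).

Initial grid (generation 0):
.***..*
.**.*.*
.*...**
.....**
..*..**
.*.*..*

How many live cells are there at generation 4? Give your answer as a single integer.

Simulating step by step:
Generation 0 (given above): 19 live cells
Generation 1: 9 live cells
..*....
.**....
.....**
.....**
.....**
.......
Generation 2: 2 live cells
.......
.......
.......
.....**
.......
.......
Generation 3: 0 live cells
.......
.......
.......
.......
.......
.......
Generation 4: 0 live cells
.......
.......
.......
.......
.......
.......
Population at generation 4: 0

Answer: 0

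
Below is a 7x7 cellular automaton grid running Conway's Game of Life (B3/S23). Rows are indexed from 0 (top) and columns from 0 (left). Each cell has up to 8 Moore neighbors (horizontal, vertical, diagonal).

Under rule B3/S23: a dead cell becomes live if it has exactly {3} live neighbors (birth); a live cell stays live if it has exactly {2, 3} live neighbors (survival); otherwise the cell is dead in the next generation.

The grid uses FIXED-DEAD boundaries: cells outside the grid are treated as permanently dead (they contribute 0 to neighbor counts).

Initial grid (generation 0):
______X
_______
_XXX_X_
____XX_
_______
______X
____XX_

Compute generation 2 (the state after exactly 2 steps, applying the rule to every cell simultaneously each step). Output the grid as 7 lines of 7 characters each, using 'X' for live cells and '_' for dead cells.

Simulating step by step:
Generation 0 (given above): 10 live cells
Generation 1: 11 live cells
_______
__X____
__XX_X_
__XXXX_
_____X_
_____X_
_____X_
Generation 2: 13 live cells
(generation 2 grid is the final answer)

Answer: _______
__XX___
_X___X_
__X__XX
___X_XX
____XXX
_______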